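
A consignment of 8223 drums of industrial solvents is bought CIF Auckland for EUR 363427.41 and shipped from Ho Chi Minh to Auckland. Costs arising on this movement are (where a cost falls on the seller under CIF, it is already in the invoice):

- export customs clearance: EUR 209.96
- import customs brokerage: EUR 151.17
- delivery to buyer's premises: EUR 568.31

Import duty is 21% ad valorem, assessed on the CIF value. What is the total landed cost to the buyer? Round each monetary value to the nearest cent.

Total landed cost: EUR 440466.65

CIF: the seller pays costs through ocean freight and marine insurance to the destination port.
Already in the invoice (seller's account under CIF): export clearance — exclude.
The CIF price already equals the CIF value: 363427.41
Import duty = 363427.41 × 21% = 76319.76
Buyer bears: brokerage 151.17 + delivery 568.31 + duty 76319.76 = 77039.24
Landed cost = invoice 363427.41 + 77039.24 = 440466.65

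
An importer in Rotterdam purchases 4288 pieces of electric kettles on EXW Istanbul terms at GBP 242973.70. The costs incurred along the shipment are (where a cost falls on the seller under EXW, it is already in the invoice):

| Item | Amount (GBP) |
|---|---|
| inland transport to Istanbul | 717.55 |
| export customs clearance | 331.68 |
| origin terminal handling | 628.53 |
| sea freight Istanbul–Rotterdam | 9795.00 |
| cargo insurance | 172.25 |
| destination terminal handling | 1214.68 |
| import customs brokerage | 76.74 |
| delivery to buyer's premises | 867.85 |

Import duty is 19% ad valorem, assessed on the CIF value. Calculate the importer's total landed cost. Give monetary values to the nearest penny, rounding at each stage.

Total landed cost: GBP 305155.53

EXW: the seller makes goods available at their premises; the buyer bears all onward costs.
CIF value = EXW price + inland to port + export clearance + origin terminal + freight + insurance = 242973.70 + 717.55 + 331.68 + 628.53 + 9795.00 + 172.25 = 254618.71
Import duty = 254618.71 × 19% = 48377.55
Buyer bears: inland to port 717.55 + export clearance 331.68 + origin terminal 628.53 + freight 9795.00 + insurance 172.25 + destination terminal 1214.68 + brokerage 76.74 + delivery 867.85 + duty 48377.55 = 62181.83
Landed cost = invoice 242973.70 + 62181.83 = 305155.53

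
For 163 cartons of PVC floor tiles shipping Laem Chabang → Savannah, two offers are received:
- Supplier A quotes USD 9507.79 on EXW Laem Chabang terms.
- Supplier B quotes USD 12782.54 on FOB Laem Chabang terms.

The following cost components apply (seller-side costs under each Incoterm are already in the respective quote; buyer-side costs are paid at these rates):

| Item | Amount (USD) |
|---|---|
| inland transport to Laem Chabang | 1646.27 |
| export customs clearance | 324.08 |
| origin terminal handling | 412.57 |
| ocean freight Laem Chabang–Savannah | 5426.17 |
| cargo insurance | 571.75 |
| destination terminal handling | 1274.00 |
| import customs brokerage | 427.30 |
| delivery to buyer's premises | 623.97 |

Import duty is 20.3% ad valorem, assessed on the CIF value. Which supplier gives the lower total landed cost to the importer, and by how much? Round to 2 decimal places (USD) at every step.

Supplier A is cheaper by USD 1072.87

Supplier A (EXW):
CIF value = EXW price + inland to port + export clearance + origin terminal + freight + insurance = 9507.79 + 1646.27 + 324.08 + 412.57 + 5426.17 + 571.75 = 17888.63
Import duty = 17888.63 × 20.3% = 3631.39
Buyer bears (A): 1646.27 + 324.08 + 412.57 + 5426.17 + 571.75 + 1274.00 + 427.30 + 623.97 = 10706.11
Landed cost (A) = invoice 9507.79 + 10706.11 + duty 3631.39 = 23845.29
Supplier B (FOB):
CIF value = FOB price + freight + insurance = 12782.54 + 5426.17 + 571.75 = 18780.46
Import duty = 18780.46 × 20.3% = 3812.43
Buyer bears (B): 5426.17 + 571.75 + 1274.00 + 427.30 + 623.97 = 8323.19
Landed cost (B) = invoice 12782.54 + 8323.19 + duty 3812.43 = 24918.16
Difference = |23845.29 − 24918.16| = 1072.87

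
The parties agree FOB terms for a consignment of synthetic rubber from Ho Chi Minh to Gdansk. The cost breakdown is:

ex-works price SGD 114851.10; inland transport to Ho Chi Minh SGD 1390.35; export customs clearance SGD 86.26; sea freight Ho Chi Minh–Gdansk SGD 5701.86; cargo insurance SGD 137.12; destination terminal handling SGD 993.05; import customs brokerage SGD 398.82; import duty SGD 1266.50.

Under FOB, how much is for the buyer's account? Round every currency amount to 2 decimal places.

FOB: the seller bears costs until goods are on board at the origin port; the buyer bears freight, insurance and all costs thereafter.
Seller's account: goods 114851.10 + inland to port 1390.35 + export clearance 86.26 = 116327.71
Buyer's account: freight 5701.86 + insurance 137.12 + destination terminal 993.05 + brokerage 398.82 + duty 1266.50 = 8497.35

Buyer's account: SGD 8497.35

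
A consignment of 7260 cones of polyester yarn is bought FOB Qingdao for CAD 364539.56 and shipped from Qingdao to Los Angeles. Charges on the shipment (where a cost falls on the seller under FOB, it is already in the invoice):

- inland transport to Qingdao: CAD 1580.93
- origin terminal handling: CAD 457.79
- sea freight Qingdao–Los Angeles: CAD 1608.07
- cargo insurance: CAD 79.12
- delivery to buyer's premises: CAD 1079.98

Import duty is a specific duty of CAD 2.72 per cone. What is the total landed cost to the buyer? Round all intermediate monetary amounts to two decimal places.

Total landed cost: CAD 387053.93

FOB: the seller bears costs until goods are on board at the origin port; the buyer bears freight, insurance and all costs thereafter.
Already in the invoice (seller's account under FOB): inland to port, origin terminal — exclude.
CIF value = FOB price + freight + insurance = 364539.56 + 1608.07 + 79.12 = 366226.75
Import duty = 7260 × 2.72 = 19747.20
Buyer bears: freight 1608.07 + insurance 79.12 + delivery 1079.98 + duty 19747.20 = 22514.37
Landed cost = invoice 364539.56 + 22514.37 = 387053.93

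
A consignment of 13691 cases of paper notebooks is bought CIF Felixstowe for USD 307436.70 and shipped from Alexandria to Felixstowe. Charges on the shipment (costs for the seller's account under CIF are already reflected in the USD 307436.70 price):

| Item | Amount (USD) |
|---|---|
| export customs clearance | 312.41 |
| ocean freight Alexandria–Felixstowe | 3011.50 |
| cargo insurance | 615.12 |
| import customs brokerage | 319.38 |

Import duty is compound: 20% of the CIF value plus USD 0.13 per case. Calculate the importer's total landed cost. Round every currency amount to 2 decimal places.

CIF: the seller pays costs through ocean freight and marine insurance to the destination port.
Already in the invoice (seller's account under CIF): export clearance, freight, insurance — exclude.
The CIF price already equals the CIF value: 307436.70
Ad valorem component: 307436.70 × 20% = 61487.34
Specific component: 13691 × 0.13 = 1779.83
Import duty = 61487.34 + 1779.83 = 63267.17
Buyer bears: brokerage 319.38 + duty 63267.17 = 63586.55
Landed cost = invoice 307436.70 + 63586.55 = 371023.25

Total landed cost: USD 371023.25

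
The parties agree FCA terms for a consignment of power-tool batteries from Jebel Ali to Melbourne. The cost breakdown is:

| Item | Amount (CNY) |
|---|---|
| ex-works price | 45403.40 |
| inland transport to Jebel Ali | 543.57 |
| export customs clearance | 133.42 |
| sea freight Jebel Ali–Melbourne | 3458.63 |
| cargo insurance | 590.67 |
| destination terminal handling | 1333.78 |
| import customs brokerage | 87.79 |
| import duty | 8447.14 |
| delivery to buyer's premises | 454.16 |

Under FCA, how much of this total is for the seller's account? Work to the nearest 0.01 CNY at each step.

FCA: the seller delivers export-cleared goods to the carrier; the buyer bears costs from that point.
Seller's account: goods 45403.40 + inland to port 543.57 + export clearance 133.42 = 46080.39
Buyer's account: freight 3458.63 + insurance 590.67 + destination terminal 1333.78 + brokerage 87.79 + duty 8447.14 + delivery 454.16 = 14372.17

Seller's account: CNY 46080.39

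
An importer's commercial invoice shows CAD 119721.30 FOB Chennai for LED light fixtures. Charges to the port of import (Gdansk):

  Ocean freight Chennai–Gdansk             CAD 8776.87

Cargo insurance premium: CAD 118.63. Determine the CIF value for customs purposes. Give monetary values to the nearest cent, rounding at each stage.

CIF = FOB price + freight + insurance
CIF = 119721.30 + 8776.87 + 118.63 = 128616.80

CIF value: CAD 128616.80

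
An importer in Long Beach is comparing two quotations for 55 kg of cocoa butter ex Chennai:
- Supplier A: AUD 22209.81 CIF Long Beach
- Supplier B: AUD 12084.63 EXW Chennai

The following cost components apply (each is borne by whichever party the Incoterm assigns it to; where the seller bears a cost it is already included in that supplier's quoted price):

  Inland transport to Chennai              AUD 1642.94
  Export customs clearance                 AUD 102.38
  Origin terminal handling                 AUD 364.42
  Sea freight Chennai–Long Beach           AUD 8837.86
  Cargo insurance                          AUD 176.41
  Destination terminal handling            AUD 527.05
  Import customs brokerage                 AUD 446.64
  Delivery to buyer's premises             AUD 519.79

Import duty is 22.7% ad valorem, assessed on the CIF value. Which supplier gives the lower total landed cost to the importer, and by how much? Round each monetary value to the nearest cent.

Supplier A is cheaper by AUD 1225.56

Supplier A (CIF):
The CIF price already equals the CIF value: 22209.81
Import duty = 22209.81 × 22.7% = 5041.63
Buyer bears (A): 527.05 + 446.64 + 519.79 = 1493.48
Landed cost (A) = invoice 22209.81 + 1493.48 + duty 5041.63 = 28744.92
Supplier B (EXW):
CIF value = EXW price + inland to port + export clearance + origin terminal + freight + insurance = 12084.63 + 1642.94 + 102.38 + 364.42 + 8837.86 + 176.41 = 23208.64
Import duty = 23208.64 × 22.7% = 5268.36
Buyer bears (B): 1642.94 + 102.38 + 364.42 + 8837.86 + 176.41 + 527.05 + 446.64 + 519.79 = 12617.49
Landed cost (B) = invoice 12084.63 + 12617.49 + duty 5268.36 = 29970.48
Difference = |28744.92 − 29970.48| = 1225.56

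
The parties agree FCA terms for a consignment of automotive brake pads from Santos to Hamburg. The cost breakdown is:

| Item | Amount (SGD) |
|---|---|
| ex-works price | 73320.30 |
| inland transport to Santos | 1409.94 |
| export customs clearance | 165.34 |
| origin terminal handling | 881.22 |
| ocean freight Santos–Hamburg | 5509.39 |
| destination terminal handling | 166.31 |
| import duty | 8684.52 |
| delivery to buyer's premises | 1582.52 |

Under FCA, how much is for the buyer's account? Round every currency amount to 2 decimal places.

Buyer's account: SGD 16823.96

FCA: the seller delivers export-cleared goods to the carrier; the buyer bears costs from that point.
Seller's account: goods 73320.30 + inland to port 1409.94 + export clearance 165.34 = 74895.58
Buyer's account: origin terminal 881.22 + freight 5509.39 + destination terminal 166.31 + duty 8684.52 + delivery 1582.52 = 16823.96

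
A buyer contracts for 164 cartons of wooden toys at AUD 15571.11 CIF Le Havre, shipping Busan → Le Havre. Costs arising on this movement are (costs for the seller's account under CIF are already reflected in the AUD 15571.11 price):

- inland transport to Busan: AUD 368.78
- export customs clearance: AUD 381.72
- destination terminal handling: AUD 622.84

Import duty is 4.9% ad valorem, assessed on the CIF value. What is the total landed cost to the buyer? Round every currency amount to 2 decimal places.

CIF: the seller pays costs through ocean freight and marine insurance to the destination port.
Already in the invoice (seller's account under CIF): inland to port, export clearance — exclude.
The CIF price already equals the CIF value: 15571.11
Import duty = 15571.11 × 4.9% = 762.98
Buyer bears: destination terminal 622.84 + duty 762.98 = 1385.82
Landed cost = invoice 15571.11 + 1385.82 = 16956.93

Total landed cost: AUD 16956.93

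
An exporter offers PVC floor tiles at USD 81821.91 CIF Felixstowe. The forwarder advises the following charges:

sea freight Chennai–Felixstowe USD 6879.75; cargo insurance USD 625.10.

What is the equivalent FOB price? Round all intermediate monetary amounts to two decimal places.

FOB price: USD 74317.06

From CIF to FOB, the seller no longer bears: freight, insurance.
FOB price = 81821.91 − 6879.75 − 625.10 = 74317.06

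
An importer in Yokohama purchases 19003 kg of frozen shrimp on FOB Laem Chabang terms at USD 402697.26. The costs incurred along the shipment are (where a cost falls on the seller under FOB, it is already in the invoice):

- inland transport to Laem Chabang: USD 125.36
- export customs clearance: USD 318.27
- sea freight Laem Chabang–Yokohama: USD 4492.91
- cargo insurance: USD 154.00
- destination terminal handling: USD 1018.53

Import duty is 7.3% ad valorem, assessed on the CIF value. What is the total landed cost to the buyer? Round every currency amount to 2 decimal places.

Total landed cost: USD 438098.82

FOB: the seller bears costs until goods are on board at the origin port; the buyer bears freight, insurance and all costs thereafter.
Already in the invoice (seller's account under FOB): inland to port, export clearance — exclude.
CIF value = FOB price + freight + insurance = 402697.26 + 4492.91 + 154.00 = 407344.17
Import duty = 407344.17 × 7.3% = 29736.12
Buyer bears: freight 4492.91 + insurance 154.00 + destination terminal 1018.53 + duty 29736.12 = 35401.56
Landed cost = invoice 402697.26 + 35401.56 = 438098.82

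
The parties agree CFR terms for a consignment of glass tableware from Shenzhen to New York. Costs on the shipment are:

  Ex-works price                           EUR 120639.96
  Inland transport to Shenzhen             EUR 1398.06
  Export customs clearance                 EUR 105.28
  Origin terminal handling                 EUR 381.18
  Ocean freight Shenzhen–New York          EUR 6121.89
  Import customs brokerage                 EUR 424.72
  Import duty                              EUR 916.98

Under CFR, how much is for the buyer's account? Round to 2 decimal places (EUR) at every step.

Buyer's account: EUR 1341.70

CFR: the seller pays costs through ocean freight to the destination port, but not insurance.
Seller's account: goods 120639.96 + inland to port 1398.06 + export clearance 105.28 + origin terminal 381.18 + freight 6121.89 = 128646.37
Buyer's account: brokerage 424.72 + duty 916.98 = 1341.70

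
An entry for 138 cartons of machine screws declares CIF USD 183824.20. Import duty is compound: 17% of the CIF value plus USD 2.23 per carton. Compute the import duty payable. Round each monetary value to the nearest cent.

Ad valorem component: 183824.20 × 17% = 31250.11
Specific component: 138 × 2.23 = 307.74
Import duty = 31250.11 + 307.74 = 31557.85

Import duty: USD 31557.85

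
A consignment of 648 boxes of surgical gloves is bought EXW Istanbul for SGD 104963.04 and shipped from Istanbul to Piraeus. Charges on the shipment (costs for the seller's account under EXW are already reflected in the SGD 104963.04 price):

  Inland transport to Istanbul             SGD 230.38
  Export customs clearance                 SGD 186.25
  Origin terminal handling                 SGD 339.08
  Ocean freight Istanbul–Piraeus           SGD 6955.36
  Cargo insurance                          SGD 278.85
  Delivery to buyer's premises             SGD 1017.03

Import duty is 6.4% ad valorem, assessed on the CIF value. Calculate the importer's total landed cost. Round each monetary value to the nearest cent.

Total landed cost: SGD 121198.98

EXW: the seller makes goods available at their premises; the buyer bears all onward costs.
CIF value = EXW price + inland to port + export clearance + origin terminal + freight + insurance = 104963.04 + 230.38 + 186.25 + 339.08 + 6955.36 + 278.85 = 112952.96
Import duty = 112952.96 × 6.4% = 7228.99
Buyer bears: inland to port 230.38 + export clearance 186.25 + origin terminal 339.08 + freight 6955.36 + insurance 278.85 + delivery 1017.03 + duty 7228.99 = 16235.94
Landed cost = invoice 104963.04 + 16235.94 = 121198.98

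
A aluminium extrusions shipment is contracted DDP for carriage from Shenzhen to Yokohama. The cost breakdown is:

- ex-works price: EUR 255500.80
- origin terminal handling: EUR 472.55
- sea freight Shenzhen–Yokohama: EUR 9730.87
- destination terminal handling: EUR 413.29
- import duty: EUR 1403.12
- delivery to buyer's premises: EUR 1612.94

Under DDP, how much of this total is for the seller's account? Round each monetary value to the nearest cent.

DDP: the seller bears all costs including import duty.
Seller's account: goods 255500.80 + origin terminal 472.55 + freight 9730.87 + destination terminal 413.29 + duty 1403.12 + delivery 1612.94 = 269133.57
Buyer's account: 0.00

Seller's account: EUR 269133.57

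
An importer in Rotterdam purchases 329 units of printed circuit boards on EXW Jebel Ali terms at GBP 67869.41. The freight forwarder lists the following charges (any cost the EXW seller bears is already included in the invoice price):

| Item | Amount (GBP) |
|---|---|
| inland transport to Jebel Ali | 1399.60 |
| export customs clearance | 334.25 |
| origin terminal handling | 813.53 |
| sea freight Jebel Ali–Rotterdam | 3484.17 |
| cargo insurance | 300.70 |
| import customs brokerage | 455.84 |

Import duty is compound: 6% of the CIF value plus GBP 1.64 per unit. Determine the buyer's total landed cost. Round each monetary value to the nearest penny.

Total landed cost: GBP 79649.16

EXW: the seller makes goods available at their premises; the buyer bears all onward costs.
CIF value = EXW price + inland to port + export clearance + origin terminal + freight + insurance = 67869.41 + 1399.60 + 334.25 + 813.53 + 3484.17 + 300.70 = 74201.66
Ad valorem component: 74201.66 × 6% = 4452.10
Specific component: 329 × 1.64 = 539.56
Import duty = 4452.10 + 539.56 = 4991.66
Buyer bears: inland to port 1399.60 + export clearance 334.25 + origin terminal 813.53 + freight 3484.17 + insurance 300.70 + brokerage 455.84 + duty 4991.66 = 11779.75
Landed cost = invoice 67869.41 + 11779.75 = 79649.16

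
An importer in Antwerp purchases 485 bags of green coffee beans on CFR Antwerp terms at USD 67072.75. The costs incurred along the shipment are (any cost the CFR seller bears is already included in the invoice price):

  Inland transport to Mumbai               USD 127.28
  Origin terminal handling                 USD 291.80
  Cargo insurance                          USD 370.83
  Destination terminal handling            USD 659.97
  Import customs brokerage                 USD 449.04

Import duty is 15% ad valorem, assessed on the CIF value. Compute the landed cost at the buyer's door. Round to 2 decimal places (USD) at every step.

Total landed cost: USD 78669.13

CFR: the seller pays costs through ocean freight to the destination port, but not insurance.
Already in the invoice (seller's account under CFR): inland to port, origin terminal — exclude.
CIF value = CFR price + insurance = 67072.75 + 370.83 = 67443.58
Import duty = 67443.58 × 15% = 10116.54
Buyer bears: insurance 370.83 + destination terminal 659.97 + brokerage 449.04 + duty 10116.54 = 11596.38
Landed cost = invoice 67072.75 + 11596.38 = 78669.13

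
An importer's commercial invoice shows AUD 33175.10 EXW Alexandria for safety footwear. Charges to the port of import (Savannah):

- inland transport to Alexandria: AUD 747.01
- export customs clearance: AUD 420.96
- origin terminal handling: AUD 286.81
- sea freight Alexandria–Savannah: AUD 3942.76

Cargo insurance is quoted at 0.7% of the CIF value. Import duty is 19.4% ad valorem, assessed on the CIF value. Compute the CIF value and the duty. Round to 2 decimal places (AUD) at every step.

CIF value: AUD 38844.55; import duty: AUD 7535.84

Let C be the CIF value. C = EXW price + pre-shipment costs + freight + 0.7% × C
C − 0.7% × C = 33175.10 + 747.01 + 420.96 + 286.81 + 3942.76
0.993 × C = 38572.64
C = 38572.64 / 0.993 = 38844.55
Insurance premium = 0.7% × 38844.55 = 271.91
Import duty = 38844.55 × 19.4% = 7535.84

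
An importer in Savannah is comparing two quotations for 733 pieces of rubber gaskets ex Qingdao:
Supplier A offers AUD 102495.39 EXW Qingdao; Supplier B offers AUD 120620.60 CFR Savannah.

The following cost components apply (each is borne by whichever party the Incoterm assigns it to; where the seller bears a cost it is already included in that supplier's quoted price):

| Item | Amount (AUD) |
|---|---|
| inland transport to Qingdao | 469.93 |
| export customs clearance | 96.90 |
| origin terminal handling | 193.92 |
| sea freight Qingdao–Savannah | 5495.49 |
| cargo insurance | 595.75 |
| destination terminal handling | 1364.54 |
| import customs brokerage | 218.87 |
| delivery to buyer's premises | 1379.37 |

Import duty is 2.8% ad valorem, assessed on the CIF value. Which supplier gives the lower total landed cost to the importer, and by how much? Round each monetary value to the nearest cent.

Supplier A (EXW):
CIF value = EXW price + inland to port + export clearance + origin terminal + freight + insurance = 102495.39 + 469.93 + 96.90 + 193.92 + 5495.49 + 595.75 = 109347.38
Import duty = 109347.38 × 2.8% = 3061.73
Buyer bears (A): 469.93 + 96.90 + 193.92 + 5495.49 + 595.75 + 1364.54 + 218.87 + 1379.37 = 9814.77
Landed cost (A) = invoice 102495.39 + 9814.77 + duty 3061.73 = 115371.89
Supplier B (CFR):
CIF value = CFR price + insurance = 120620.60 + 595.75 = 121216.35
Import duty = 121216.35 × 2.8% = 3394.06
Buyer bears (B): 595.75 + 1364.54 + 218.87 + 1379.37 = 3558.53
Landed cost (B) = invoice 120620.60 + 3558.53 + duty 3394.06 = 127573.19
Difference = |115371.89 − 127573.19| = 12201.30

Supplier A is cheaper by AUD 12201.30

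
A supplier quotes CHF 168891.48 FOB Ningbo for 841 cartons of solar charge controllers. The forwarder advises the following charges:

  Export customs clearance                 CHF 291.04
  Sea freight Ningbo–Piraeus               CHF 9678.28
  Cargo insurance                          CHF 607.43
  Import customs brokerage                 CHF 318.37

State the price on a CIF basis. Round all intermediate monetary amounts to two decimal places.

Not relevant to the conversion: export clearance — on the seller under both FOB and CIF; already in the FOB price and stays in the CIF price. brokerage — on the buyer under both terms; not part of either seller's price.
From FOB to CIF, the seller additionally bears: freight, insurance.
CIF price = 168891.48 + 9678.28 + 607.43 = 179177.19

CIF price: CHF 179177.19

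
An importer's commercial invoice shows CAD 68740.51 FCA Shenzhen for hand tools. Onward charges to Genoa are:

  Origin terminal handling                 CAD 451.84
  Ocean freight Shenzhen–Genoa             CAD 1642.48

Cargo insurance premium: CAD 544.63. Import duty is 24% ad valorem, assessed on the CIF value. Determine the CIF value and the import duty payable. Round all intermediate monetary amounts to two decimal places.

CIF = FCA price + pre-shipment costs + freight + insurance
CIF = 68740.51 + 451.84 + 1642.48 + 544.63 = 71379.46
Import duty = 71379.46 × 24% = 17131.07

CIF value: CAD 71379.46; import duty: CAD 17131.07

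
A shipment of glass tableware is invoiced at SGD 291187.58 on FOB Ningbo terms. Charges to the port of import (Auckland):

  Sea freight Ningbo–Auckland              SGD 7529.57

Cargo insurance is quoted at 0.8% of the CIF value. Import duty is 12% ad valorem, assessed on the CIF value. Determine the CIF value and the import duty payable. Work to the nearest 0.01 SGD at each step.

CIF value: SGD 301126.16; import duty: SGD 36135.14

Let C be the CIF value. C = FOB price + freight + 0.8% × C
C − 0.8% × C = 291187.58 + 7529.57
0.992 × C = 298717.15
C = 298717.15 / 0.992 = 301126.16
Insurance premium = 0.8% × 301126.16 = 2409.01
Import duty = 301126.16 × 12% = 36135.14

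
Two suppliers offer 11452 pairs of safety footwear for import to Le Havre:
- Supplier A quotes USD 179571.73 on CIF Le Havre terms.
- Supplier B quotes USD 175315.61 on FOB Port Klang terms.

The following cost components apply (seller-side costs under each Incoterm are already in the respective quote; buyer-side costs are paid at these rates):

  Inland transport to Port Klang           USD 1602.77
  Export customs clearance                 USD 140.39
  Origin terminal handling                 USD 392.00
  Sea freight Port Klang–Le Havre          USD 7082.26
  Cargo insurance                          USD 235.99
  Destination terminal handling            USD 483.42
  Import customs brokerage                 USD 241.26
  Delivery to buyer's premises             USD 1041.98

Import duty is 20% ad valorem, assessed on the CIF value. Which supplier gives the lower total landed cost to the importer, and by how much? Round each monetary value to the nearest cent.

Supplier A (CIF):
The CIF price already equals the CIF value: 179571.73
Import duty = 179571.73 × 20% = 35914.35
Buyer bears (A): 483.42 + 241.26 + 1041.98 = 1766.66
Landed cost (A) = invoice 179571.73 + 1766.66 + duty 35914.35 = 217252.74
Supplier B (FOB):
CIF value = FOB price + freight + insurance = 175315.61 + 7082.26 + 235.99 = 182633.86
Import duty = 182633.86 × 20% = 36526.77
Buyer bears (B): 7082.26 + 235.99 + 483.42 + 241.26 + 1041.98 = 9084.91
Landed cost (B) = invoice 175315.61 + 9084.91 + duty 36526.77 = 220927.29
Difference = |217252.74 − 220927.29| = 3674.55

Supplier A is cheaper by USD 3674.55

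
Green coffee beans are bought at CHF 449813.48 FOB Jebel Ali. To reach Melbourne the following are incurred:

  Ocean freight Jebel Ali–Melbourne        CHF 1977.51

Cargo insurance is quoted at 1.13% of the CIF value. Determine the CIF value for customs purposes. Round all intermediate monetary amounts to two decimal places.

CIF value: CHF 456954.58

Let C be the CIF value. C = FOB price + freight + 1.13% × C
C − 1.13% × C = 449813.48 + 1977.51
0.9887 × C = 451790.99
C = 451790.99 / 0.9887 = 456954.58
Insurance premium = 1.13% × 456954.58 = 5163.59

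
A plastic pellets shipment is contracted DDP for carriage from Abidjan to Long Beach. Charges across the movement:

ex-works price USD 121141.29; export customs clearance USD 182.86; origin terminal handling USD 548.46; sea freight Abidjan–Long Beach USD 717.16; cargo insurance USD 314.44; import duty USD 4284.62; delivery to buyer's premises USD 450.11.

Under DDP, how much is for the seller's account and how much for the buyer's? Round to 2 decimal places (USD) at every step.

DDP: the seller bears all costs including import duty.
Seller's account: goods 121141.29 + export clearance 182.86 + origin terminal 548.46 + freight 717.16 + insurance 314.44 + duty 4284.62 + delivery 450.11 = 127638.94
Buyer's account: 0.00

Seller: USD 127638.94; buyer: USD 0.00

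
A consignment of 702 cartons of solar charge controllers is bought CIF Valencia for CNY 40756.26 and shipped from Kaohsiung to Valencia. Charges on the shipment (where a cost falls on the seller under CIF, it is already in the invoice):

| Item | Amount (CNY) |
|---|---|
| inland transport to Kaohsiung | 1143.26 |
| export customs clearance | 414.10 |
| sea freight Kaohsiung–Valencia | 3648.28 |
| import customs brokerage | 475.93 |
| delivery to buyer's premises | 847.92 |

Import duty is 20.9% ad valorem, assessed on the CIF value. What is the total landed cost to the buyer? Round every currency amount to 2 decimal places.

Total landed cost: CNY 50598.17

CIF: the seller pays costs through ocean freight and marine insurance to the destination port.
Already in the invoice (seller's account under CIF): inland to port, export clearance, freight — exclude.
The CIF price already equals the CIF value: 40756.26
Import duty = 40756.26 × 20.9% = 8518.06
Buyer bears: brokerage 475.93 + delivery 847.92 + duty 8518.06 = 9841.91
Landed cost = invoice 40756.26 + 9841.91 = 50598.17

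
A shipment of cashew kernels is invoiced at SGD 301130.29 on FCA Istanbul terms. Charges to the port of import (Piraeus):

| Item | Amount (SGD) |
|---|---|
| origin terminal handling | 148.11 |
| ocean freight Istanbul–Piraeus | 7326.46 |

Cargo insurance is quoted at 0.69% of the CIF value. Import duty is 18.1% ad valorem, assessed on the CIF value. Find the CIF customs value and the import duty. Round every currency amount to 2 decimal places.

Let C be the CIF value. C = FCA price + pre-shipment costs + freight + 0.69% × C
C − 0.69% × C = 301130.29 + 148.11 + 7326.46
0.9931 × C = 308604.86
C = 308604.86 / 0.9931 = 310749.03
Insurance premium = 0.69% × 310749.03 = 2144.17
Import duty = 310749.03 × 18.1% = 56245.57

CIF value: SGD 310749.03; import duty: SGD 56245.57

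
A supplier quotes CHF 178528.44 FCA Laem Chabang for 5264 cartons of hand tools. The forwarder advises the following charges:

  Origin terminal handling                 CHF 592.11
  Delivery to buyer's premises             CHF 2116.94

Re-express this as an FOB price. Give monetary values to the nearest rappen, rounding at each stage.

FOB price: CHF 179120.55

Not relevant to the conversion: delivery — on the buyer under both terms; not part of either seller's price.
From FCA to FOB, the seller additionally bears: origin terminal.
FOB price = 178528.44 + 592.11 = 179120.55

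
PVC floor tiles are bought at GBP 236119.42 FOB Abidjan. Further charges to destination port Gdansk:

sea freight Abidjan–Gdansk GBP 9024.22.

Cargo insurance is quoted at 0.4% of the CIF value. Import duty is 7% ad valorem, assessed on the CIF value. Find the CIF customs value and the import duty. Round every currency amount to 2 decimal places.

Let C be the CIF value. C = FOB price + freight + 0.4% × C
C − 0.4% × C = 236119.42 + 9024.22
0.996 × C = 245143.64
C = 245143.64 / 0.996 = 246128.15
Insurance premium = 0.4% × 246128.15 = 984.51
Import duty = 246128.15 × 7% = 17228.97

CIF value: GBP 246128.15; import duty: GBP 17228.97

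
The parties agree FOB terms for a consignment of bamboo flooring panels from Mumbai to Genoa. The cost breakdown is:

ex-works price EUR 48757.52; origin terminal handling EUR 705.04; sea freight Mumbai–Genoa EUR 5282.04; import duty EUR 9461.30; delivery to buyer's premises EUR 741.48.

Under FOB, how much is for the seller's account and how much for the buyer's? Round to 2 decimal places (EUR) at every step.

Seller: EUR 49462.56; buyer: EUR 15484.82

FOB: the seller bears costs until goods are on board at the origin port; the buyer bears freight, insurance and all costs thereafter.
Seller's account: goods 48757.52 + origin terminal 705.04 = 49462.56
Buyer's account: freight 5282.04 + duty 9461.30 + delivery 741.48 = 15484.82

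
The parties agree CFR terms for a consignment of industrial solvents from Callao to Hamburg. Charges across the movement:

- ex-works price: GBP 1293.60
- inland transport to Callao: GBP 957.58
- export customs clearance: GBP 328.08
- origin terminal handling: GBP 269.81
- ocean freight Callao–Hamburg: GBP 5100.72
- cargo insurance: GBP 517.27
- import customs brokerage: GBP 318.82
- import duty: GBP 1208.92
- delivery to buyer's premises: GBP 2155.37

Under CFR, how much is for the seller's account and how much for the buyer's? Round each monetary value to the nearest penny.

Seller: GBP 7949.79; buyer: GBP 4200.38

CFR: the seller pays costs through ocean freight to the destination port, but not insurance.
Seller's account: goods 1293.60 + inland to port 957.58 + export clearance 328.08 + origin terminal 269.81 + freight 5100.72 = 7949.79
Buyer's account: insurance 517.27 + brokerage 318.82 + duty 1208.92 + delivery 2155.37 = 4200.38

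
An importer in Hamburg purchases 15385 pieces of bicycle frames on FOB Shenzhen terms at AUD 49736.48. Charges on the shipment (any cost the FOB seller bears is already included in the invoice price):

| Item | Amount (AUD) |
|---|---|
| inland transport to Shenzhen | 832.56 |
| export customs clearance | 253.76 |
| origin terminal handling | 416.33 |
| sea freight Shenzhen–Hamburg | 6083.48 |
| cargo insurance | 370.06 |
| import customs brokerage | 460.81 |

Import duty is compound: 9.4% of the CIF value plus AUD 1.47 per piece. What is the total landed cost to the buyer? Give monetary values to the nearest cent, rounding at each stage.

Total landed cost: AUD 84548.64

FOB: the seller bears costs until goods are on board at the origin port; the buyer bears freight, insurance and all costs thereafter.
Already in the invoice (seller's account under FOB): inland to port, export clearance, origin terminal — exclude.
CIF value = FOB price + freight + insurance = 49736.48 + 6083.48 + 370.06 = 56190.02
Ad valorem component: 56190.02 × 9.4% = 5281.86
Specific component: 15385 × 1.47 = 22615.95
Import duty = 5281.86 + 22615.95 = 27897.81
Buyer bears: freight 6083.48 + insurance 370.06 + brokerage 460.81 + duty 27897.81 = 34812.16
Landed cost = invoice 49736.48 + 34812.16 = 84548.64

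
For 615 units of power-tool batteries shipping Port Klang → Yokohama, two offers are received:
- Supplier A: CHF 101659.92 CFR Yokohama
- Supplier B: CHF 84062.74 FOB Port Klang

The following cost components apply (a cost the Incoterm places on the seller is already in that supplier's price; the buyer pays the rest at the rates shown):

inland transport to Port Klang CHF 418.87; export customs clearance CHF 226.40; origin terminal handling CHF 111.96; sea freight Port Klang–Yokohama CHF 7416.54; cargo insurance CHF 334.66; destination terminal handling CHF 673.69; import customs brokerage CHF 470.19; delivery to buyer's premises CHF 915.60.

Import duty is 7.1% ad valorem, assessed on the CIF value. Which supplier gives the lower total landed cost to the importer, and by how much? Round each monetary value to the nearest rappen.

Supplier A (CFR):
CIF value = CFR price + insurance = 101659.92 + 334.66 = 101994.58
Import duty = 101994.58 × 7.1% = 7241.62
Buyer bears (A): 334.66 + 673.69 + 470.19 + 915.60 = 2394.14
Landed cost (A) = invoice 101659.92 + 2394.14 + duty 7241.62 = 111295.68
Supplier B (FOB):
CIF value = FOB price + freight + insurance = 84062.74 + 7416.54 + 334.66 = 91813.94
Import duty = 91813.94 × 7.1% = 6518.79
Buyer bears (B): 7416.54 + 334.66 + 673.69 + 470.19 + 915.60 = 9810.68
Landed cost (B) = invoice 84062.74 + 9810.68 + duty 6518.79 = 100392.21
Difference = |111295.68 − 100392.21| = 10903.47

Supplier B is cheaper by CHF 10903.47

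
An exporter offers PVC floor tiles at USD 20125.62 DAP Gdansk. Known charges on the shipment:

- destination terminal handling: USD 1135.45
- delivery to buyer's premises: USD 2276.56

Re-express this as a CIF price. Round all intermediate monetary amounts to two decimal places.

CIF price: USD 16713.61

From DAP to CIF, the seller no longer bears: destination terminal, delivery.
CIF price = 20125.62 − 1135.45 − 2276.56 = 16713.61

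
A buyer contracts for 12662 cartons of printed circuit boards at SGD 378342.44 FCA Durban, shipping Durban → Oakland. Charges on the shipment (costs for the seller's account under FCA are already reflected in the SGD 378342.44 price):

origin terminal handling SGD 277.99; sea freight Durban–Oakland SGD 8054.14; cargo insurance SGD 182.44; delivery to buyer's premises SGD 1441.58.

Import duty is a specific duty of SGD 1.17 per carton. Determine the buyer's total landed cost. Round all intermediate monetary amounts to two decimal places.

FCA: the seller delivers export-cleared goods to the carrier; the buyer bears costs from that point.
CIF value = FCA price + origin terminal + freight + insurance = 378342.44 + 277.99 + 8054.14 + 182.44 = 386857.01
Import duty = 12662 × 1.17 = 14814.54
Buyer bears: origin terminal 277.99 + freight 8054.14 + insurance 182.44 + delivery 1441.58 + duty 14814.54 = 24770.69
Landed cost = invoice 378342.44 + 24770.69 = 403113.13

Total landed cost: SGD 403113.13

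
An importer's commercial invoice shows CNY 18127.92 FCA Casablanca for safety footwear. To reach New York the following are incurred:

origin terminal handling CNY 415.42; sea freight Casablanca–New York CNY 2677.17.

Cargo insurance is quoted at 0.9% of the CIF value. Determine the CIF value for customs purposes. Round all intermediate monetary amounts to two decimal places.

Let C be the CIF value. C = FCA price + pre-shipment costs + freight + 0.9% × C
C − 0.9% × C = 18127.92 + 415.42 + 2677.17
0.991 × C = 21220.51
C = 21220.51 / 0.991 = 21413.23
Insurance premium = 0.9% × 21413.23 = 192.72

CIF value: CNY 21413.23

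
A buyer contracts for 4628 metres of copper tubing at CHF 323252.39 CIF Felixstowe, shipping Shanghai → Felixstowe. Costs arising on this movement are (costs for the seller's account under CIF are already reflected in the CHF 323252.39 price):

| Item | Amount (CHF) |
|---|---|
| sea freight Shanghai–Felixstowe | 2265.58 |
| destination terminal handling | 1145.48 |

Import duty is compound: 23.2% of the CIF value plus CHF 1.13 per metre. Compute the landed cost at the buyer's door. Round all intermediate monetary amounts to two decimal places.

Total landed cost: CHF 404622.06

CIF: the seller pays costs through ocean freight and marine insurance to the destination port.
Already in the invoice (seller's account under CIF): freight — exclude.
The CIF price already equals the CIF value: 323252.39
Ad valorem component: 323252.39 × 23.2% = 74994.55
Specific component: 4628 × 1.13 = 5229.64
Import duty = 74994.55 + 5229.64 = 80224.19
Buyer bears: destination terminal 1145.48 + duty 80224.19 = 81369.67
Landed cost = invoice 323252.39 + 81369.67 = 404622.06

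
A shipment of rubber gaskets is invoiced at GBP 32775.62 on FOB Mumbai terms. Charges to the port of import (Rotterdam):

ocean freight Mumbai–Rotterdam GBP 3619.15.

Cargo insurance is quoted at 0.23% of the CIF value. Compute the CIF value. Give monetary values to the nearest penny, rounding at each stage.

Let C be the CIF value. C = FOB price + freight + 0.23% × C
C − 0.23% × C = 32775.62 + 3619.15
0.9977 × C = 36394.77
C = 36394.77 / 0.9977 = 36478.67
Insurance premium = 0.23% × 36478.67 = 83.90

CIF value: GBP 36478.67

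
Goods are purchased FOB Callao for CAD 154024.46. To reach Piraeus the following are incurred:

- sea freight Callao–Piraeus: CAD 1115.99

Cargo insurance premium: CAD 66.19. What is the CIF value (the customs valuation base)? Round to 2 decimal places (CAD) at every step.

CIF = FOB price + freight + insurance
CIF = 154024.46 + 1115.99 + 66.19 = 155206.64

CIF value: CAD 155206.64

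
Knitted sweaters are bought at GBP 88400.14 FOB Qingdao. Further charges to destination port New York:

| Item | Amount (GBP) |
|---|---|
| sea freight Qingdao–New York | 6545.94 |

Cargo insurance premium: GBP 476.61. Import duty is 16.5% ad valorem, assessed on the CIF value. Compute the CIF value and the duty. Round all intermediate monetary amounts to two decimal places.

CIF = FOB price + freight + insurance
CIF = 88400.14 + 6545.94 + 476.61 = 95422.69
Import duty = 95422.69 × 16.5% = 15744.74

CIF value: GBP 95422.69; import duty: GBP 15744.74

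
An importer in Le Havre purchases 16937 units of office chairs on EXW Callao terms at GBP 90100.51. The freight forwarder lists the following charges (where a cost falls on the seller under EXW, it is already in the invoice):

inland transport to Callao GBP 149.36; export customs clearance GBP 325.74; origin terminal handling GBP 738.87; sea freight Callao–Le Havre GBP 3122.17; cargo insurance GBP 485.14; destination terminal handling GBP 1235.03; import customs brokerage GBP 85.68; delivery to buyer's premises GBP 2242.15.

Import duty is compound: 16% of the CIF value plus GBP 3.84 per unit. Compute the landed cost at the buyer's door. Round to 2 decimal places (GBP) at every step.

Total landed cost: GBP 178710.22

EXW: the seller makes goods available at their premises; the buyer bears all onward costs.
CIF value = EXW price + inland to port + export clearance + origin terminal + freight + insurance = 90100.51 + 149.36 + 325.74 + 738.87 + 3122.17 + 485.14 = 94921.79
Ad valorem component: 94921.79 × 16% = 15187.49
Specific component: 16937 × 3.84 = 65038.08
Import duty = 15187.49 + 65038.08 = 80225.57
Buyer bears: inland to port 149.36 + export clearance 325.74 + origin terminal 738.87 + freight 3122.17 + insurance 485.14 + destination terminal 1235.03 + brokerage 85.68 + delivery 2242.15 + duty 80225.57 = 88609.71
Landed cost = invoice 90100.51 + 88609.71 = 178710.22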